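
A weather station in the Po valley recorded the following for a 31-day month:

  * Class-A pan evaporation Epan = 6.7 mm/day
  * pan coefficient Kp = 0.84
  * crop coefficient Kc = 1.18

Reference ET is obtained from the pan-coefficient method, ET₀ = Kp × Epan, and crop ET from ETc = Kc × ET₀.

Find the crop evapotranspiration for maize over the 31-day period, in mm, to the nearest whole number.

ET₀ = 0.84 × 6.7 = 5.6280 mm/d
ETc = Kc × ET₀ = 1.18 × 5.6280 = 6.6410 mm/d
Over 31 days: 6.6410 × 31 = 205.871 mm

206 mm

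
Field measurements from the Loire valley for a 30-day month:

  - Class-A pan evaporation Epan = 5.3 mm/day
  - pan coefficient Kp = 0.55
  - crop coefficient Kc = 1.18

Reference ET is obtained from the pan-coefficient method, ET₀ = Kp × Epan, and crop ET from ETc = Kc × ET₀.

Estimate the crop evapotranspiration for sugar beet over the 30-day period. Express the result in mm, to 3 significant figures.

ET₀ = 0.55 × 5.3 = 2.9150 mm/d
ETc = Kc × ET₀ = 1.18 × 2.9150 = 3.4397 mm/d
Over 30 days: 3.4397 × 30 = 103.191 mm

103 mm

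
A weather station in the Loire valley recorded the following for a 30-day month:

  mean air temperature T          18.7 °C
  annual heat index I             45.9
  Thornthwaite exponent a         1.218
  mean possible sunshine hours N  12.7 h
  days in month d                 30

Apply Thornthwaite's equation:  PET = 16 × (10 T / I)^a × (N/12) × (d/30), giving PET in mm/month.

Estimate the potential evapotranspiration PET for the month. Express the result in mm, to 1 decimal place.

93.7 mm

10T/I = 10 × 18.7 / 45.9 = 4.0741
(10T/I)^a = 4.0741^1.218 = 5.5337
Uncorrected PET = 16 × 5.5337 = 88.539 mm
Correction = (N/12)(d/30) = (12.7/12)(30/30) = 1.0583
PET = 88.539 × 1.0583 = 93.701 mm/month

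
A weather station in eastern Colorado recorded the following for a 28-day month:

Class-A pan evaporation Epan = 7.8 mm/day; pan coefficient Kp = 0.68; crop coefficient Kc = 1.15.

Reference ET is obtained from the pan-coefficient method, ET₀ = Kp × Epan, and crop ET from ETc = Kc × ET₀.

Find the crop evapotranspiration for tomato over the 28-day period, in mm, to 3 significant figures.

ET₀ = 0.68 × 7.8 = 5.3040 mm/d
ETc = Kc × ET₀ = 1.15 × 5.3040 = 6.0996 mm/d
Over 28 days: 6.0996 × 28 = 170.789 mm

171 mm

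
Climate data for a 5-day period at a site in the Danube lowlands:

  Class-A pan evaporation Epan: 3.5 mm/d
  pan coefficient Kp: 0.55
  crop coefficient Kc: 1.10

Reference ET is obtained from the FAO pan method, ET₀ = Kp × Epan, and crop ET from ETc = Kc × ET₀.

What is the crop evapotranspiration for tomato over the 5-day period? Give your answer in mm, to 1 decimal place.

10.6 mm

ET₀ = 0.55 × 3.5 = 1.9250 mm/d
ETc = Kc × ET₀ = 1.10 × 1.9250 = 2.1175 mm/d
Over 5 days: 2.1175 × 5 = 10.588 mm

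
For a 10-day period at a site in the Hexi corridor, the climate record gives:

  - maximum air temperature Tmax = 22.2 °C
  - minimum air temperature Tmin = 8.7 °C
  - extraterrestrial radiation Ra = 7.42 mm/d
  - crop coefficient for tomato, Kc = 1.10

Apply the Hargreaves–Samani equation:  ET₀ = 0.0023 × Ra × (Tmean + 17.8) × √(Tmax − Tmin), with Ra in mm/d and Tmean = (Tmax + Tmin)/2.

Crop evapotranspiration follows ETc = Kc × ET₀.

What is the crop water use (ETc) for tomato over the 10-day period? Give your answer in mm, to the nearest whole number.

Tmean = (22.2 + 8.7)/2 = 15.45 °C
ET₀ = 0.0023 × 7.42 × (15.45 + 17.8) × √13.5 = 0.0023 × 7.42 × 33.25 × 3.6742 = 2.0849 mm/d
ETc = Kc × ET₀ = 1.10 × 2.0849 = 2.2934 mm/d
Over 10 days: 2.2934 × 10 = 22.934 mm

23 mm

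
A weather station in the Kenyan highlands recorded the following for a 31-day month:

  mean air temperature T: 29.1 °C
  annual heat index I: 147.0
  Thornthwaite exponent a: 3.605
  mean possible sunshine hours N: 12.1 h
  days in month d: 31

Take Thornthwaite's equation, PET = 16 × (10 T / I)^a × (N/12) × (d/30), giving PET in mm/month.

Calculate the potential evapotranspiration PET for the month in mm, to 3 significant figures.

10T/I = 10 × 29.1 / 147.0 = 1.9796
(10T/I)^a = 1.9796^3.605 = 11.7263
Uncorrected PET = 16 × 11.7263 = 187.621 mm
Correction = (N/12)(d/30) = (12.1/12)(31/30) = 1.0419
PET = 187.621 × 1.0419 = 195.482 mm/month

195 mm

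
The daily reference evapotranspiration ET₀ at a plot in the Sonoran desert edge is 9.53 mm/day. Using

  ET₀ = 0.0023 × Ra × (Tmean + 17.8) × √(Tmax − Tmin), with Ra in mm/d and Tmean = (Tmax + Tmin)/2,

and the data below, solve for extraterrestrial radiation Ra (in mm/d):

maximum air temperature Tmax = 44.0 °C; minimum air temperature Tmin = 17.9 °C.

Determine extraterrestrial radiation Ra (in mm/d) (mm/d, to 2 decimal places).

Tmean = 30.95 °C; √ΔT = 5.1088
Ra = ET₀ / [0.0023 × (Tmean+17.8) × √ΔT] = 9.53 / (0.0023 × 48.75 × 5.1088) = 16.637 mm/d

16.64 mm/d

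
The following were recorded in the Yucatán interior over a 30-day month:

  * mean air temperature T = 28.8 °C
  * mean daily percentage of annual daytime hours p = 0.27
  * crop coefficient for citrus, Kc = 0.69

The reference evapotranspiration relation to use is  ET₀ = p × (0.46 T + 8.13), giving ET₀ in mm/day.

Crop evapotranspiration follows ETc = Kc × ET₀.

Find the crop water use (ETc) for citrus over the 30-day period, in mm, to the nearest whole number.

ET₀ = 0.27 × (0.46 × 28.8 + 8.13) = 0.27 × 21.378 = 5.7721 mm/d
ETc = Kc × ET₀ = 0.69 × 5.7721 = 3.9827 mm/d
Over 30 days: 3.9827 × 30 = 119.481 mm

119 mm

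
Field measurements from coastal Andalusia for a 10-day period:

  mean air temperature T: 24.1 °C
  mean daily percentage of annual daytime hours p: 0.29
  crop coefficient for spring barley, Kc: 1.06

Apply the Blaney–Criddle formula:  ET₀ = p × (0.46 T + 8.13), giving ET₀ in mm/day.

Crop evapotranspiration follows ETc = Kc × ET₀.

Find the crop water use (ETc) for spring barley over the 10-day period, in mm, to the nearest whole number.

59 mm

ET₀ = 0.29 × (0.46 × 24.1 + 8.13) = 0.29 × 19.216 = 5.5726 mm/d
ETc = Kc × ET₀ = 1.06 × 5.5726 = 5.9070 mm/d
Over 10 days: 5.9070 × 10 = 59.070 mm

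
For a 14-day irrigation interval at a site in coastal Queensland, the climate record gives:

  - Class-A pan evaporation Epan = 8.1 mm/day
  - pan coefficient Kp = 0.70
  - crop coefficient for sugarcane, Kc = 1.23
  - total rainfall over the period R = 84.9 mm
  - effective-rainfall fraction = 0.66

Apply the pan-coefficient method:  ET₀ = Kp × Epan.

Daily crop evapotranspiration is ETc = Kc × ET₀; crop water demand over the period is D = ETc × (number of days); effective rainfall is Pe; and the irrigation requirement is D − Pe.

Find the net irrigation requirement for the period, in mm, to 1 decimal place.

41.6 mm

ET₀ = 0.70 × 8.1 = 5.6700 mm/d
ETc = Kc × ET₀ = 1.23 × 5.6700 = 6.9741 mm/d
Crop demand D = ETc × 14 d = 6.9741 × 14 = 97.637 mm
Pe = 0.66 × 84.9 = 56.034 mm
D − Pe = 97.637 − 56.034 = 41.603 mm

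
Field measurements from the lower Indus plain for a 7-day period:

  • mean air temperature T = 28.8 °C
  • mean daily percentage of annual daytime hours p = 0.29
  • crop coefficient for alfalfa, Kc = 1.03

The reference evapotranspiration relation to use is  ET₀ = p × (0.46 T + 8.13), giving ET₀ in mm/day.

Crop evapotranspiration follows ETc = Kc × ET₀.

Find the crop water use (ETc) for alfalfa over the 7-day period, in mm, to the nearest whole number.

45 mm

ET₀ = 0.29 × (0.46 × 28.8 + 8.13) = 0.29 × 21.378 = 6.1996 mm/d
ETc = Kc × ET₀ = 1.03 × 6.1996 = 6.3856 mm/d
Over 7 days: 6.3856 × 7 = 44.699 mm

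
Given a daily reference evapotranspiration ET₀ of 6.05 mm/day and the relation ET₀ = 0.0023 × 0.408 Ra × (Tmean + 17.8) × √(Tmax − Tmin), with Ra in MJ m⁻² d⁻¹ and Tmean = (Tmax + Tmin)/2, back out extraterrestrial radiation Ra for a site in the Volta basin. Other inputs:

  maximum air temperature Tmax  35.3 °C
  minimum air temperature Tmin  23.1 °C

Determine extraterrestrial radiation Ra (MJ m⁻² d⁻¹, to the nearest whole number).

39 MJ m⁻² d⁻¹

Tmean = (35.3+23.1)/2 = 29.20 °C; ΔT = 12.2
Ra = ET₀ / [0.0023 × 0.408 × (Tmean+17.8) × √ΔT]
   = 6.05 / (0.0023 × 0.408 × 47.00 × 3.4928) = 39.273 MJ m⁻² d⁻¹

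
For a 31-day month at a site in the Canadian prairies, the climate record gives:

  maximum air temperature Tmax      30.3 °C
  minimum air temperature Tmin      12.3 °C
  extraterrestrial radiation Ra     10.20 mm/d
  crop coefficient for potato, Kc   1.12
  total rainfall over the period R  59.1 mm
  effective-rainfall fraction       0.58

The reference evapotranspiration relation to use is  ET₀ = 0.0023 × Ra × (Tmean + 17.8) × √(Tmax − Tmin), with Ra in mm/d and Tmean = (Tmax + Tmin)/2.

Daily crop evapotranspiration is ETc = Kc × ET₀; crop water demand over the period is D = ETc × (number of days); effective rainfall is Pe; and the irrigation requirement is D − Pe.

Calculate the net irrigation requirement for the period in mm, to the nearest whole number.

101 mm

Tmean = (30.3 + 12.3)/2 = 21.30 °C
ET₀ = 0.0023 × 10.20 × (21.30 + 17.8) × √18.0 = 0.0023 × 10.20 × 39.10 × 4.2426 = 3.8917 mm/d
ETc = Kc × ET₀ = 1.12 × 3.8917 = 4.3587 mm/d
Crop demand D = ETc × 31 d = 4.3587 × 31 = 135.120 mm
Pe = 0.58 × 59.1 = 34.278 mm
D − Pe = 135.120 − 34.278 = 100.842 mm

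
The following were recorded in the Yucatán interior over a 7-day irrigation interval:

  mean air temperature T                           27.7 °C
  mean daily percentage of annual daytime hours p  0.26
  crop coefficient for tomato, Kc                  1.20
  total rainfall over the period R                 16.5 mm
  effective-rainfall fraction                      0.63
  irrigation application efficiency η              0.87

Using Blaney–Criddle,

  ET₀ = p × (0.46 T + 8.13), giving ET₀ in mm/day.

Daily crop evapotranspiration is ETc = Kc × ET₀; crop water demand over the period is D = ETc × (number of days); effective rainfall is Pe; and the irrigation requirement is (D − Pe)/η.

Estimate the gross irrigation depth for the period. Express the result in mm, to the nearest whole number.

40 mm

ET₀ = 0.26 × (0.46 × 27.7 + 8.13) = 0.26 × 20.872 = 5.4267 mm/d
ETc = Kc × ET₀ = 1.20 × 5.4267 = 6.5120 mm/d
Crop demand D = ETc × 7 d = 6.5120 × 7 = 45.584 mm
Pe = 0.63 × 16.5 = 10.395 mm
D − Pe = 45.584 − 10.395 = 35.189 mm
Gross irrigation = 35.189 / 0.87 = 40.447 mm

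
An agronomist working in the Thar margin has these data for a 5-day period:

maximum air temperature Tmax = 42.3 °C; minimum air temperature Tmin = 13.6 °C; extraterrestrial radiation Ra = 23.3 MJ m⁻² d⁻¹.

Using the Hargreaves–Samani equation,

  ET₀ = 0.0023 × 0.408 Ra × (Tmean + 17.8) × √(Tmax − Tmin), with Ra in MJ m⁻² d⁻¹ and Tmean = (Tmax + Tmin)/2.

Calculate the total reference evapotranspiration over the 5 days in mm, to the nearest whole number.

Tmean = (42.3 + 13.6)/2 = 27.95 °C
0.408 Ra = 0.408 × 23.3 = 9.5064 mm/d equivalent
ET₀ = 0.0023 × 9.5064 × (27.95 + 17.8) × √28.7 = 0.0023 × 9.5064 × 45.75 × 5.3572 = 5.3589 mm/d
Over 5 days: 5.3589 × 5 = 26.795 mm

27 mm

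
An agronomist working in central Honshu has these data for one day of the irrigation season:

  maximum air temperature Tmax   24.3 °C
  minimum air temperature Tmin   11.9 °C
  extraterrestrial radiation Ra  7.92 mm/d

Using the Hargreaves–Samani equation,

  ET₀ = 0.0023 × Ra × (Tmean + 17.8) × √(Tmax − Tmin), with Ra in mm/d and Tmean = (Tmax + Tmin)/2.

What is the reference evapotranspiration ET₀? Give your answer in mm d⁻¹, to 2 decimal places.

2.30 mm d⁻¹

Tmean = (24.3 + 11.9)/2 = 18.10 °C
ET₀ = 0.0023 × 7.92 × (18.10 + 17.8) × √12.4 = 0.0023 × 7.92 × 35.90 × 3.5214 = 2.3028 mm/d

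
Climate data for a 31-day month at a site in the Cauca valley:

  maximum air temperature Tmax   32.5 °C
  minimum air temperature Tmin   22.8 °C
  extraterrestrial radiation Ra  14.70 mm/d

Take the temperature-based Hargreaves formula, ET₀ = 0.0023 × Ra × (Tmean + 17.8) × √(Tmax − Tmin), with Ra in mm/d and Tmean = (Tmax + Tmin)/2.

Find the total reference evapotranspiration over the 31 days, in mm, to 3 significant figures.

Tmean = (32.5 + 22.8)/2 = 27.65 °C
ET₀ = 0.0023 × 14.70 × (27.65 + 17.8) × √9.7 = 0.0023 × 14.70 × 45.45 × 3.1145 = 4.7859 mm/d
Over 31 days: 4.7859 × 31 = 148.363 mm

148 mm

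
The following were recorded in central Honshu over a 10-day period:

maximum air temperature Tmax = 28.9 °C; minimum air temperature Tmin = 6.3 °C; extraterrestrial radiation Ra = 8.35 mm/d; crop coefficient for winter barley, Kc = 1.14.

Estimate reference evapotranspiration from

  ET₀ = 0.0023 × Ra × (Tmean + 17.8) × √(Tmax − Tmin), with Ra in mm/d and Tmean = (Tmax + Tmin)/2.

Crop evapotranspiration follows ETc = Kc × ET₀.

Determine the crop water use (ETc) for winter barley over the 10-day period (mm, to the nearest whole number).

37 mm

Tmean = (28.9 + 6.3)/2 = 17.60 °C
ET₀ = 0.0023 × 8.35 × (17.60 + 17.8) × √22.6 = 0.0023 × 8.35 × 35.40 × 4.7539 = 3.2320 mm/d
ETc = Kc × ET₀ = 1.14 × 3.2320 = 3.6845 mm/d
Over 10 days: 3.6845 × 10 = 36.845 mm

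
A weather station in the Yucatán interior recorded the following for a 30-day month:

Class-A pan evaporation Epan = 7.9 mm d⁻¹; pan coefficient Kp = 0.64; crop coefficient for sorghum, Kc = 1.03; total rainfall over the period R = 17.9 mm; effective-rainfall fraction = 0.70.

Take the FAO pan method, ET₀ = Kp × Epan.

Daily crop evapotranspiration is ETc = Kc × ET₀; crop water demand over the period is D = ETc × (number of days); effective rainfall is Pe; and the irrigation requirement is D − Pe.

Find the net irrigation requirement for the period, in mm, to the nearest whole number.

144 mm

ET₀ = 0.64 × 7.9 = 5.0560 mm/d
ETc = Kc × ET₀ = 1.03 × 5.0560 = 5.2077 mm/d
Crop demand D = ETc × 30 d = 5.2077 × 30 = 156.231 mm
Pe = 0.70 × 17.9 = 12.530 mm
D − Pe = 156.231 − 12.530 = 143.701 mm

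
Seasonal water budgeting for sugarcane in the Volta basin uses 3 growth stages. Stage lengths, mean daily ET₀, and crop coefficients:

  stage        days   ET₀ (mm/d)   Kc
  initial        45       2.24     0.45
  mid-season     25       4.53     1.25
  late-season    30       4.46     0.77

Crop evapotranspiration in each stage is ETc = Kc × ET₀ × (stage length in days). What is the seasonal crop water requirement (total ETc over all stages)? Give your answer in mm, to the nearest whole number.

initial: 0.45 × 2.24 × 45 = 45.36 mm
mid-season: 1.25 × 4.53 × 25 = 141.56 mm
late-season: 0.77 × 4.46 × 30 = 103.03 mm
Seasonal total = 289.95 mm

290 mm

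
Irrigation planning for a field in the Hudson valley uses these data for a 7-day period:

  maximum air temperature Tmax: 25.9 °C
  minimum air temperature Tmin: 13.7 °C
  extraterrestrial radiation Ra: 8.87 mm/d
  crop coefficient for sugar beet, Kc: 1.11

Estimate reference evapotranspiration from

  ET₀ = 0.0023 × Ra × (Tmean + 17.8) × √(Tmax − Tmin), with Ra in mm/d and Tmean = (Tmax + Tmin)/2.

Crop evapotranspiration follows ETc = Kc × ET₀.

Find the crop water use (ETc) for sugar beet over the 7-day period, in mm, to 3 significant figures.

20.8 mm

Tmean = (25.9 + 13.7)/2 = 19.80 °C
ET₀ = 0.0023 × 8.87 × (19.80 + 17.8) × √12.2 = 0.0023 × 8.87 × 37.60 × 3.4928 = 2.6792 mm/d
ETc = Kc × ET₀ = 1.11 × 2.6792 = 2.9739 mm/d
Over 7 days: 2.9739 × 7 = 20.817 mm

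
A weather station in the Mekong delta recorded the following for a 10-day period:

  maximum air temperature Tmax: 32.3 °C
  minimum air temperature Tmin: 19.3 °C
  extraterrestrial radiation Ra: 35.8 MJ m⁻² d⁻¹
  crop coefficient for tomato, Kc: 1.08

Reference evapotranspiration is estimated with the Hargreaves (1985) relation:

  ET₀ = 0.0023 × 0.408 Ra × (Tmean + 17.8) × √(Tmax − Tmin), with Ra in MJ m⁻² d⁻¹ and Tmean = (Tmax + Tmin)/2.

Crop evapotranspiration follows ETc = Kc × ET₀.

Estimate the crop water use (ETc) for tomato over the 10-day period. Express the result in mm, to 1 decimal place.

57.0 mm

Tmean = (32.3 + 19.3)/2 = 25.80 °C
0.408 Ra = 0.408 × 35.8 = 14.6064 mm/d equivalent
ET₀ = 0.0023 × 14.6064 × (25.80 + 17.8) × √13.0 = 0.0023 × 14.6064 × 43.60 × 3.6056 = 5.2812 mm/d
ETc = Kc × ET₀ = 1.08 × 5.2812 = 5.7037 mm/d
Over 10 days: 5.7037 × 10 = 57.037 mm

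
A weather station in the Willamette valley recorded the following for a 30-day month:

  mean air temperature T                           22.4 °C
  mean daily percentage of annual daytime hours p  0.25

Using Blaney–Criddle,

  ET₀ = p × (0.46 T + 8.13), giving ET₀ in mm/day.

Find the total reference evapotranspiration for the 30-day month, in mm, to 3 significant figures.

138 mm

ET₀ = 0.25 × (0.46 × 22.4 + 8.13) = 0.25 × 18.434 = 4.6085 mm/d
Monthly total = 4.6085 × 30 = 138.255 mm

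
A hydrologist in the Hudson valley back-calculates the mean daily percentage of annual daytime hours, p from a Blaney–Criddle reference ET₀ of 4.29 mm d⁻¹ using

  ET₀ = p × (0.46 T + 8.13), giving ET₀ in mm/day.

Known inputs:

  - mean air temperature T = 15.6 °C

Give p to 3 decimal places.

p = ET₀ / (0.46 T + 8.13) = 4.29 / (0.46 × 15.6 + 8.13) = 4.29 / 15.306 = 0.2803

0.280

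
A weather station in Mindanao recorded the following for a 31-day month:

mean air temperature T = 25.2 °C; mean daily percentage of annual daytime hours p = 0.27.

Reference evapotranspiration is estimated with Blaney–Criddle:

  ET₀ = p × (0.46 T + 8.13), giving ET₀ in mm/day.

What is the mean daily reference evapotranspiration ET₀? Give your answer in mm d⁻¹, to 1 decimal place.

5.3 mm d⁻¹

ET₀ = 0.27 × (0.46 × 25.2 + 8.13) = 0.27 × 19.722 = 5.3249 mm/d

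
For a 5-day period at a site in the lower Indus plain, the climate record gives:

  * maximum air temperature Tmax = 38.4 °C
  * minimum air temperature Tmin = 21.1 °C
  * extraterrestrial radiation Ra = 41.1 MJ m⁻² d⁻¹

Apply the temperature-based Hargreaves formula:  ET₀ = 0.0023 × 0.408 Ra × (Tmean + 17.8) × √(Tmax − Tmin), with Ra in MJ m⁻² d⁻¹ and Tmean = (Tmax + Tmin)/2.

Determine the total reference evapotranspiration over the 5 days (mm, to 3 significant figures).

38.1 mm

Tmean = (38.4 + 21.1)/2 = 29.75 °C
0.408 Ra = 0.408 × 41.1 = 16.7688 mm/d equivalent
ET₀ = 0.0023 × 16.7688 × (29.75 + 17.8) × √17.3 = 0.0023 × 16.7688 × 47.55 × 4.1593 = 7.6278 mm/d
Over 5 days: 7.6278 × 5 = 38.139 mm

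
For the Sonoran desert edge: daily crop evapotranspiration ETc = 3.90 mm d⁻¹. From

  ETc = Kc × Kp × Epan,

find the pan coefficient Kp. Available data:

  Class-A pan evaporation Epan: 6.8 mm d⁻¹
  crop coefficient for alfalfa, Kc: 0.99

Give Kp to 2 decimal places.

ETc = Kc × Kp × Epan  ⇒  Kp = ETc / (Kc × Epan)
Kp = 3.90 / (0.99 × 6.8) = 3.90 / 6.732 = 0.5793

0.58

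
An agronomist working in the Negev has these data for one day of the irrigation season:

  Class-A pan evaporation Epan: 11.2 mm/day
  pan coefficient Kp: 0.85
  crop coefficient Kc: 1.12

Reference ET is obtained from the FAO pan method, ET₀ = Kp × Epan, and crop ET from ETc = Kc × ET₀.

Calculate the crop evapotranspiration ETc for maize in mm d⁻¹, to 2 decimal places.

ET₀ = 0.85 × 11.2 = 9.5200 mm/d
ETc = Kc × ET₀ = 1.12 × 9.5200 = 10.6624 mm/d

10.66 mm d⁻¹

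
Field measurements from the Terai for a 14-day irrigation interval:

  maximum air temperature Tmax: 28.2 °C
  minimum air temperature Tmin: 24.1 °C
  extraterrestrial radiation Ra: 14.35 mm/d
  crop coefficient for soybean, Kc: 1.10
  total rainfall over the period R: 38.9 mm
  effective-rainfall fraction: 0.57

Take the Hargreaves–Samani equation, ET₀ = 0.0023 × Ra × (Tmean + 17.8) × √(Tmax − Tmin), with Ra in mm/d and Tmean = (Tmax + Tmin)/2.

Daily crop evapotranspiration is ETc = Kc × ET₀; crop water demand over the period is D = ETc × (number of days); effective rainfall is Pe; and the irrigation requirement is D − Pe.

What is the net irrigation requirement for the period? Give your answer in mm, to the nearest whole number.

Tmean = (28.2 + 24.1)/2 = 26.15 °C
ET₀ = 0.0023 × 14.35 × (26.15 + 17.8) × √4.1 = 0.0023 × 14.35 × 43.95 × 2.0248 = 2.9371 mm/d
ETc = Kc × ET₀ = 1.10 × 2.9371 = 3.2308 mm/d
Crop demand D = ETc × 14 d = 3.2308 × 14 = 45.231 mm
Pe = 0.57 × 38.9 = 22.173 mm
D − Pe = 45.231 − 22.173 = 23.058 mm

23 mm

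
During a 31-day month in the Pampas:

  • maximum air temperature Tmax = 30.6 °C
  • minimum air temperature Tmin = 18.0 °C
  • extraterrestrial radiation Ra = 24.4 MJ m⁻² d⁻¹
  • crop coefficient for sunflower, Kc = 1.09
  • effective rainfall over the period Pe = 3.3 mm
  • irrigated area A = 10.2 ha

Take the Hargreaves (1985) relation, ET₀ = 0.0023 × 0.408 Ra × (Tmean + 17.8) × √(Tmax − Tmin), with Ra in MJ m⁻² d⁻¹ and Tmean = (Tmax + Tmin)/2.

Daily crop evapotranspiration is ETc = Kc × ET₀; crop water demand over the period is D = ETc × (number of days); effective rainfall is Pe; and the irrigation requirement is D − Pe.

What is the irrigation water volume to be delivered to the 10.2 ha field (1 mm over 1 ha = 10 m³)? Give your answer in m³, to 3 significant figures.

Tmean = (30.6 + 18.0)/2 = 24.30 °C
0.408 Ra = 0.408 × 24.4 = 9.9552 mm/d equivalent
ET₀ = 0.0023 × 9.9552 × (24.30 + 17.8) × √12.6 = 0.0023 × 9.9552 × 42.10 × 3.5496 = 3.4217 mm/d
ETc = Kc × ET₀ = 1.09 × 3.4217 = 3.7297 mm/d
Crop demand D = ETc × 31 d = 3.7297 × 31 = 115.621 mm
D − Pe = 115.621 − 3.3 = 112.321 mm
Volume = 112.321 mm × 10.2 ha × 10 = 11456.7 m³

11500 m³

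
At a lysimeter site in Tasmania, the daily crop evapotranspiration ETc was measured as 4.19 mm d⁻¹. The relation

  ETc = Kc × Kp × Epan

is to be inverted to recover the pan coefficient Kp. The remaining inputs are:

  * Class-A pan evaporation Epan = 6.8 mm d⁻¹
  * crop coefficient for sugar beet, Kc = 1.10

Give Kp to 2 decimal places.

ETc = Kc × Kp × Epan  ⇒  Kp = ETc / (Kc × Epan)
Kp = 4.19 / (1.10 × 6.8) = 4.19 / 7.480 = 0.5602

0.56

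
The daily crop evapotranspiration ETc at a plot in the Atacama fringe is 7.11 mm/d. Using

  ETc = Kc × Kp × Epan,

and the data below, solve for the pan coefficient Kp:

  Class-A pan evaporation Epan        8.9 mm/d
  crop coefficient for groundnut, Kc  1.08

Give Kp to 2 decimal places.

ETc = Kc × Kp × Epan  ⇒  Kp = ETc / (Kc × Epan)
Kp = 7.11 / (1.08 × 8.9) = 7.11 / 9.612 = 0.7397

0.74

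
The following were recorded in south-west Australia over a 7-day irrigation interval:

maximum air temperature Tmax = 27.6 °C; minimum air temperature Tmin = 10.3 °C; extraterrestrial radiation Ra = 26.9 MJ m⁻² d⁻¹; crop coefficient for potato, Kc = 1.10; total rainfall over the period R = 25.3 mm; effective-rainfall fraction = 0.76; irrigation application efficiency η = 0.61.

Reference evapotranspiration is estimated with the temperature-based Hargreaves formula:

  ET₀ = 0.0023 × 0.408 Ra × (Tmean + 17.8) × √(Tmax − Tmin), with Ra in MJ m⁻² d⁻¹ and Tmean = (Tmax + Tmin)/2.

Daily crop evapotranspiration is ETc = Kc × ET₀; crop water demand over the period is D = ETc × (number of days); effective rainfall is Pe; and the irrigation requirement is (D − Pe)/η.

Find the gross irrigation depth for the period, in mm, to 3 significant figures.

17.2 mm

Tmean = (27.6 + 10.3)/2 = 18.95 °C
0.408 Ra = 0.408 × 26.9 = 10.9752 mm/d equivalent
ET₀ = 0.0023 × 10.9752 × (18.95 + 17.8) × √17.3 = 0.0023 × 10.9752 × 36.75 × 4.1593 = 3.8585 mm/d
ETc = Kc × ET₀ = 1.10 × 3.8585 = 4.2444 mm/d
Crop demand D = ETc × 7 d = 4.2444 × 7 = 29.711 mm
Pe = 0.76 × 25.3 = 19.228 mm
D − Pe = 29.711 − 19.228 = 10.483 mm
Gross irrigation = 10.483 / 0.61 = 17.185 mm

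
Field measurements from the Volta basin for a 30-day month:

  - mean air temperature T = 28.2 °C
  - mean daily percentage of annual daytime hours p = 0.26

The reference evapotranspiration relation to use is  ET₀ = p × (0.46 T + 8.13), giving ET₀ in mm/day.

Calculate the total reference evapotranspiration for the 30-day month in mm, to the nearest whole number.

165 mm

ET₀ = 0.26 × (0.46 × 28.2 + 8.13) = 0.26 × 21.102 = 5.4865 mm/d
Monthly total = 5.4865 × 30 = 164.595 mm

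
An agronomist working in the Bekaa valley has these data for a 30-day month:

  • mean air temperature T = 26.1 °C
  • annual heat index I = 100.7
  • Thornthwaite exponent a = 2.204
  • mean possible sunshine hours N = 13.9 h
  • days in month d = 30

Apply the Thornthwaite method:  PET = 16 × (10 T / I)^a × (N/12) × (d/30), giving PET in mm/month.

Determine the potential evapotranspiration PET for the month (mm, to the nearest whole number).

151 mm

10T/I = 10 × 26.1 / 100.7 = 2.5919
(10T/I)^a = 2.5919^2.204 = 8.1586
Uncorrected PET = 16 × 8.1586 = 130.538 mm
Correction = (N/12)(d/30) = (13.9/12)(30/30) = 1.1583
PET = 130.538 × 1.1583 = 151.202 mm/month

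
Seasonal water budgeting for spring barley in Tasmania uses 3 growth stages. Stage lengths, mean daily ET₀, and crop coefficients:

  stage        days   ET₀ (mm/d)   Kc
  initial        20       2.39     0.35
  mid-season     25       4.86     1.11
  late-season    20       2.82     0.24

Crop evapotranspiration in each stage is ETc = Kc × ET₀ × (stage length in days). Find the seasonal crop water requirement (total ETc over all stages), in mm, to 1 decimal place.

165.1 mm

initial: 0.35 × 2.39 × 20 = 16.73 mm
mid-season: 1.11 × 4.86 × 25 = 134.87 mm
late-season: 0.24 × 2.82 × 20 = 13.54 mm
Seasonal total = 165.14 mm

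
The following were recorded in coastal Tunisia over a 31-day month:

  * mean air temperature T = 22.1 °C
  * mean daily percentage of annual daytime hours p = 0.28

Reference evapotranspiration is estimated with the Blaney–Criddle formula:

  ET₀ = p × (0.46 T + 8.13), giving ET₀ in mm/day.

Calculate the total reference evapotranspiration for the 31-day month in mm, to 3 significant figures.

159 mm

ET₀ = 0.28 × (0.46 × 22.1 + 8.13) = 0.28 × 18.296 = 5.1229 mm/d
Monthly total = 5.1229 × 31 = 158.810 mm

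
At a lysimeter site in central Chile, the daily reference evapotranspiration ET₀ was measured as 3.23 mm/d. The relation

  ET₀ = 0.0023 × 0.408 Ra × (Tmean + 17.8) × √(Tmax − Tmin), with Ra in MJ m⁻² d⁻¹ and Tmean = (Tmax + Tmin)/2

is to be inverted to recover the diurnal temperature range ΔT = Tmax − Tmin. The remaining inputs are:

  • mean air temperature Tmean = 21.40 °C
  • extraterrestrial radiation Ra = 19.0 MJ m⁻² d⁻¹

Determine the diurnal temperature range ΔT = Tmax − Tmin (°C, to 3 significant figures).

21.4 °C

√ΔT = ET₀ / [0.0023 × 0.408 × Ra × (Tmean+17.8)] = 3.23 / (0.0023 × 7.7520 × 39.20) = 4.6214
ΔT = 4.6214² = 21.357 °C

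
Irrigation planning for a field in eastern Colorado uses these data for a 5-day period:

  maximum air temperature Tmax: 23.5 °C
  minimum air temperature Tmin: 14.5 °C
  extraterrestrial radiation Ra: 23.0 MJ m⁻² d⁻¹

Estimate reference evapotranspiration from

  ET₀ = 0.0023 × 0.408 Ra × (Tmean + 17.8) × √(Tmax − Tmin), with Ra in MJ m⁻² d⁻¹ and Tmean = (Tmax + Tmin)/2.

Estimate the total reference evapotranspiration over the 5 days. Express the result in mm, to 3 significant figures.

11.9 mm

Tmean = (23.5 + 14.5)/2 = 19.00 °C
0.408 Ra = 0.408 × 23.0 = 9.3840 mm/d equivalent
ET₀ = 0.0023 × 9.3840 × (19.00 + 17.8) × √9.0 = 0.0023 × 9.3840 × 36.80 × 3.0000 = 2.3828 mm/d
Over 5 days: 2.3828 × 5 = 11.914 mm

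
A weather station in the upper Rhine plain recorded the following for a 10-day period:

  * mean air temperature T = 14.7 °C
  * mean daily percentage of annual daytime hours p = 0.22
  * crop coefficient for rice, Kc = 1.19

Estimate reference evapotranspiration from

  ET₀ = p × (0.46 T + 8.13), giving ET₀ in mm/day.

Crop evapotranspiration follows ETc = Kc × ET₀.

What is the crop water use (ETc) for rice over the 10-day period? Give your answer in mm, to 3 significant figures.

ET₀ = 0.22 × (0.46 × 14.7 + 8.13) = 0.22 × 14.892 = 3.2762 mm/d
ETc = Kc × ET₀ = 1.19 × 3.2762 = 3.8987 mm/d
Over 10 days: 3.8987 × 10 = 38.987 mm

39.0 mm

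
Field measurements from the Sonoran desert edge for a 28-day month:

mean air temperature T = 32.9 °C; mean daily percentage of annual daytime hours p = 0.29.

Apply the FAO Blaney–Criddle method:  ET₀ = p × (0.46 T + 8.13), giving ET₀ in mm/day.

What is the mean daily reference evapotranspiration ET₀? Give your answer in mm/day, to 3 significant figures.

ET₀ = 0.29 × (0.46 × 32.9 + 8.13) = 0.29 × 23.264 = 6.7466 mm/d

6.75 mm/day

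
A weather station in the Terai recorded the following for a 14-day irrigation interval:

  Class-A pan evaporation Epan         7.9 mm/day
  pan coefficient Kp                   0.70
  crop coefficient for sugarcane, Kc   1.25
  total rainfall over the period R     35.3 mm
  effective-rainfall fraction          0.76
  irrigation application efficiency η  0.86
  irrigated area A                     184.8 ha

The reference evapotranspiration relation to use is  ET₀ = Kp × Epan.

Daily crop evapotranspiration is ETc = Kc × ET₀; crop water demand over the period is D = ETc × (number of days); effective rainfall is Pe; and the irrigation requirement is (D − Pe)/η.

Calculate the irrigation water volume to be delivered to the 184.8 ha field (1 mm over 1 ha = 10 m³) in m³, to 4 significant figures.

150300 m³

ET₀ = 0.70 × 7.9 = 5.5300 mm/d
ETc = Kc × ET₀ = 1.25 × 5.5300 = 6.9125 mm/d
Crop demand D = ETc × 14 d = 6.9125 × 14 = 96.775 mm
Pe = 0.76 × 35.3 = 26.828 mm
D − Pe = 96.775 − 26.828 = 69.947 mm
Gross irrigation = 69.947 / 0.86 = 81.334 mm
Volume = 81.334 mm × 184.8 ha × 10 = 150305.2 m³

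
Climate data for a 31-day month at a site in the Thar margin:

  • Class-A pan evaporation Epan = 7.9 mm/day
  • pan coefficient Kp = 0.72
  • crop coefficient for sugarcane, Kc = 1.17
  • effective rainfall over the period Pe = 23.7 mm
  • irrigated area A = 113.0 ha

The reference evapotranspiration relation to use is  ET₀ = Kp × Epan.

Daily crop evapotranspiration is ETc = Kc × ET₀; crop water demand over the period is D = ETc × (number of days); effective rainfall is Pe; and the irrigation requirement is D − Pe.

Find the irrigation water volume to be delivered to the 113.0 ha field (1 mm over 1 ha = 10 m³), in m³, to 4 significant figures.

206300 m³

ET₀ = 0.72 × 7.9 = 5.6880 mm/d
ETc = Kc × ET₀ = 1.17 × 5.6880 = 6.6550 mm/d
Crop demand D = ETc × 31 d = 6.6550 × 31 = 206.305 mm
D − Pe = 206.305 − 23.7 = 182.605 mm
Volume = 182.605 mm × 113.0 ha × 10 = 206343.7 m³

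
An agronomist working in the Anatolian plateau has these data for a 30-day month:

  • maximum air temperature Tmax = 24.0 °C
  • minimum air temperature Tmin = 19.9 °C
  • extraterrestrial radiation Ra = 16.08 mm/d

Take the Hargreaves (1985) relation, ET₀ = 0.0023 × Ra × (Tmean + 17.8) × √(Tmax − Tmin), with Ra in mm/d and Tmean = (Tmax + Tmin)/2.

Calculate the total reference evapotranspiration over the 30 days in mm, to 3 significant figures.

89.3 mm

Tmean = (24.0 + 19.9)/2 = 21.95 °C
ET₀ = 0.0023 × 16.08 × (21.95 + 17.8) × √4.1 = 0.0023 × 16.08 × 39.75 × 2.0248 = 2.9767 mm/d
Over 30 days: 2.9767 × 30 = 89.301 mm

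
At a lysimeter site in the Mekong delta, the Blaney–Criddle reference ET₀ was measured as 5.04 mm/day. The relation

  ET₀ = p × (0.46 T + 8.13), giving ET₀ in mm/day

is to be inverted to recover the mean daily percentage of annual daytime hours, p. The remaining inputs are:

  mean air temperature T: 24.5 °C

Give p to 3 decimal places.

0.260

p = ET₀ / (0.46 T + 8.13) = 5.04 / (0.46 × 24.5 + 8.13) = 5.04 / 19.400 = 0.2598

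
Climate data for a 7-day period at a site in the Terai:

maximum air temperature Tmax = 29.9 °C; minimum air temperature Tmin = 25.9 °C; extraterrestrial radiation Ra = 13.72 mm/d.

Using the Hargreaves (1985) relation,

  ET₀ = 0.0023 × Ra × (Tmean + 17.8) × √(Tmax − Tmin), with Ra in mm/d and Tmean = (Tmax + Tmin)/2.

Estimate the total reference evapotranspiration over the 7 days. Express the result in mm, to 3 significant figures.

20.2 mm

Tmean = (29.9 + 25.9)/2 = 27.90 °C
ET₀ = 0.0023 × 13.72 × (27.90 + 17.8) × √4.0 = 0.0023 × 13.72 × 45.70 × 2.0000 = 2.8842 mm/d
Over 7 days: 2.8842 × 7 = 20.189 mm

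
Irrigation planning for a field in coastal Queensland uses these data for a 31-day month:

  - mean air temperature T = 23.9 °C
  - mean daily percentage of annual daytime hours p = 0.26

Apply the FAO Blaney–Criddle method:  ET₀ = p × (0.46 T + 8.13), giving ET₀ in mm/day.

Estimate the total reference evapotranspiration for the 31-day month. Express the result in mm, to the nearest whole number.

154 mm

ET₀ = 0.26 × (0.46 × 23.9 + 8.13) = 0.26 × 19.124 = 4.9722 mm/d
Monthly total = 4.9722 × 31 = 154.138 mm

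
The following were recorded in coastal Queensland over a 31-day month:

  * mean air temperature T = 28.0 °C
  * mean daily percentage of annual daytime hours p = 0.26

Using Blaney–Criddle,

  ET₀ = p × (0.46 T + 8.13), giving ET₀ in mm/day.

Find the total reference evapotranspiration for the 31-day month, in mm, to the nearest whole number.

169 mm

ET₀ = 0.26 × (0.46 × 28.0 + 8.13) = 0.26 × 21.010 = 5.4626 mm/d
Monthly total = 5.4626 × 31 = 169.341 mm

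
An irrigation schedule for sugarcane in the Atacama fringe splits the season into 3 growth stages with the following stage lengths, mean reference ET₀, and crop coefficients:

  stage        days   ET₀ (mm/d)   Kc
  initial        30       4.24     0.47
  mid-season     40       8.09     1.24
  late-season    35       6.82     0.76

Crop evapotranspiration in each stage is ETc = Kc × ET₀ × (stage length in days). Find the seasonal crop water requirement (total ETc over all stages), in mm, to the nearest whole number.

initial: 0.47 × 4.24 × 30 = 59.78 mm
mid-season: 1.24 × 8.09 × 40 = 401.26 mm
late-season: 0.76 × 6.82 × 35 = 181.41 mm
Seasonal total = 642.45 mm

642 mm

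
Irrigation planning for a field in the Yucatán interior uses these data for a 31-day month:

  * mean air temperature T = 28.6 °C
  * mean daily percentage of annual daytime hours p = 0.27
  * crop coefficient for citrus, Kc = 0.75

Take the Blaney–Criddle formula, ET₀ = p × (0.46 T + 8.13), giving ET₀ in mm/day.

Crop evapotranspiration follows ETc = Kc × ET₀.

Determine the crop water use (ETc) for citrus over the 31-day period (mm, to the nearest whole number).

ET₀ = 0.27 × (0.46 × 28.6 + 8.13) = 0.27 × 21.286 = 5.7472 mm/d
ETc = Kc × ET₀ = 0.75 × 5.7472 = 4.3104 mm/d
Over 31 days: 4.3104 × 31 = 133.622 mm

134 mm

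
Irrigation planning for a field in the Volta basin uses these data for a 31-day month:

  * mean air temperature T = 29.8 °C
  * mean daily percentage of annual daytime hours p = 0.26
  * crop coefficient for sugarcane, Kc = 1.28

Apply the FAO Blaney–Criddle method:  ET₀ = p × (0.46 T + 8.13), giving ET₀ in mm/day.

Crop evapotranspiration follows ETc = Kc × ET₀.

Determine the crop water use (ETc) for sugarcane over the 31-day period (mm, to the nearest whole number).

225 mm

ET₀ = 0.26 × (0.46 × 29.8 + 8.13) = 0.26 × 21.838 = 5.6779 mm/d
ETc = Kc × ET₀ = 1.28 × 5.6779 = 7.2677 mm/d
Over 31 days: 7.2677 × 31 = 225.299 mm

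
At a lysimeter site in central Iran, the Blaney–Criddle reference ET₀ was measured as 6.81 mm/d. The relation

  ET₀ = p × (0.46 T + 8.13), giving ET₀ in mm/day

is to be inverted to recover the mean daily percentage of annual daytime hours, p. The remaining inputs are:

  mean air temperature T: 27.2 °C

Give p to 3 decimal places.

p = ET₀ / (0.46 T + 8.13) = 6.81 / (0.46 × 27.2 + 8.13) = 6.81 / 20.642 = 0.3299

0.330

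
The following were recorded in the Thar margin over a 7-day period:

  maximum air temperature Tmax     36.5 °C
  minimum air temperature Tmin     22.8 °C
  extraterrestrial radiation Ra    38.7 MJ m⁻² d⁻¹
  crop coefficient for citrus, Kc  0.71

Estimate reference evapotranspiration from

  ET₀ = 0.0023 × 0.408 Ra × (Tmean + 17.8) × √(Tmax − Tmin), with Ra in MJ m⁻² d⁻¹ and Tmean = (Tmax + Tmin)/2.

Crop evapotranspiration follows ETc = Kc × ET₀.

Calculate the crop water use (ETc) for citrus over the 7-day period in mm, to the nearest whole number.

32 mm

Tmean = (36.5 + 22.8)/2 = 29.65 °C
0.408 Ra = 0.408 × 38.7 = 15.7896 mm/d equivalent
ET₀ = 0.0023 × 15.7896 × (29.65 + 17.8) × √13.7 = 0.0023 × 15.7896 × 47.45 × 3.7014 = 6.3782 mm/d
ETc = Kc × ET₀ = 0.71 × 6.3782 = 4.5285 mm/d
Over 7 days: 4.5285 × 7 = 31.700 mm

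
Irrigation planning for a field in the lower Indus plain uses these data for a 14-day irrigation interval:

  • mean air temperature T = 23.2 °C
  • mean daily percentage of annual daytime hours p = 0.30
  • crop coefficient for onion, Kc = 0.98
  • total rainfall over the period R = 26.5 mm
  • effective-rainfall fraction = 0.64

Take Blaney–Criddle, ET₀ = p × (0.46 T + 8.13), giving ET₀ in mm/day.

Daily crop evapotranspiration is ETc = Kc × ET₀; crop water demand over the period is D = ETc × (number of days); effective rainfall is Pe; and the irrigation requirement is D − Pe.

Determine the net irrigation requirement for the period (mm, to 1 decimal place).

60.4 mm

ET₀ = 0.30 × (0.46 × 23.2 + 8.13) = 0.30 × 18.802 = 5.6406 mm/d
ETc = Kc × ET₀ = 0.98 × 5.6406 = 5.5278 mm/d
Crop demand D = ETc × 14 d = 5.5278 × 14 = 77.389 mm
Pe = 0.64 × 26.5 = 16.960 mm
D − Pe = 77.389 − 16.960 = 60.429 mm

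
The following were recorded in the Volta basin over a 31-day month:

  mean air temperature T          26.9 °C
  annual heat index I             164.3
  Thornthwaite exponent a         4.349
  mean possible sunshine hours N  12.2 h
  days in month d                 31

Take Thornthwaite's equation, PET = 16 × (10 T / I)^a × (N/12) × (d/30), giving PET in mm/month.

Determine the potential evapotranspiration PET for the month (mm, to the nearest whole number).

143 mm

10T/I = 10 × 26.9 / 164.3 = 1.6372
(10T/I)^a = 1.6372^4.349 = 8.5335
Uncorrected PET = 16 × 8.5335 = 136.536 mm
Correction = (N/12)(d/30) = (12.2/12)(31/30) = 1.0506
PET = 136.536 × 1.0506 = 143.445 mm/month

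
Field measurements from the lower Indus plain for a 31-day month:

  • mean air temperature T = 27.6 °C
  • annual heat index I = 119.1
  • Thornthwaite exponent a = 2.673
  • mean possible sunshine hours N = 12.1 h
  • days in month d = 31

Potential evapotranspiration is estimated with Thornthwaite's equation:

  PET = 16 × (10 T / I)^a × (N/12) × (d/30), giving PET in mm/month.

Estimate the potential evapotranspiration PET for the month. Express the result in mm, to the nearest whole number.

10T/I = 10 × 27.6 / 119.1 = 2.3174
(10T/I)^a = 2.3174^2.673 = 9.4547
Uncorrected PET = 16 × 9.4547 = 151.275 mm
Correction = (N/12)(d/30) = (12.1/12)(31/30) = 1.0419
PET = 151.275 × 1.0419 = 157.613 mm/month

158 mm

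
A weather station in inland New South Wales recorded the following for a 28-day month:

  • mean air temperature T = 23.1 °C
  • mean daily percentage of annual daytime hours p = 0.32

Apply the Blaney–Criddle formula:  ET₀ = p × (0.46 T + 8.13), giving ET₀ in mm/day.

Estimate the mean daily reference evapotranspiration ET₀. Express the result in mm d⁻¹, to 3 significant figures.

ET₀ = 0.32 × (0.46 × 23.1 + 8.13) = 0.32 × 18.756 = 6.0019 mm/d

6.00 mm d⁻¹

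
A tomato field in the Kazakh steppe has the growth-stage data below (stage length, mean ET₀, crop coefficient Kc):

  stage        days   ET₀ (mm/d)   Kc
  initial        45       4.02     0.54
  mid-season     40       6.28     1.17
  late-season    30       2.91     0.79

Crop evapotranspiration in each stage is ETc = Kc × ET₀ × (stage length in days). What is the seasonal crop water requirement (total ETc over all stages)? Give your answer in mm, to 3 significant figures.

initial: 0.54 × 4.02 × 45 = 97.69 mm
mid-season: 1.17 × 6.28 × 40 = 293.90 mm
late-season: 0.79 × 2.91 × 30 = 68.97 mm
Seasonal total = 460.56 mm

461 mm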